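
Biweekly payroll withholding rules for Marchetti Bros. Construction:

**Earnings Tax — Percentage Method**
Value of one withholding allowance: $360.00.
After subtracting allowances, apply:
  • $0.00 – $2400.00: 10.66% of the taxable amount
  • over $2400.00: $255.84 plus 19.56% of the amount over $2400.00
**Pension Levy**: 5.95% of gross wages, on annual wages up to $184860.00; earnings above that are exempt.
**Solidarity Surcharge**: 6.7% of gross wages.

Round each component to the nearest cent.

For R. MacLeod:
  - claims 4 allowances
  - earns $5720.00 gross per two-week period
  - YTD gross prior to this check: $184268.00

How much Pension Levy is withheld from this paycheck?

Pension Levy: cap $184860.00 − YTD $184268.00 = $592.00 subject; 5.95% × $592.00 = $35.22

$35.22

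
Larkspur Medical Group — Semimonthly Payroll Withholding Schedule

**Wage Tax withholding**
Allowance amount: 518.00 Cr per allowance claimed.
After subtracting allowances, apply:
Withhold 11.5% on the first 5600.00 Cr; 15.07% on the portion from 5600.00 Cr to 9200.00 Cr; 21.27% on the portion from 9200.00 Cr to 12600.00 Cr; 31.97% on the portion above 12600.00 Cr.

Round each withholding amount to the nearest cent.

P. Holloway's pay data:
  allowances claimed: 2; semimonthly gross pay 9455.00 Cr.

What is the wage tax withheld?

Wage Tax: taxable = 9455.00 Cr − 2×518.00 Cr = 8419.00 Cr
  644.00 Cr + 15.07% × (8419.00 Cr − 5600.00 Cr) = 644.00 Cr + 15.07% × 2819.00 Cr = 1068.82 Cr

1068.82 Cr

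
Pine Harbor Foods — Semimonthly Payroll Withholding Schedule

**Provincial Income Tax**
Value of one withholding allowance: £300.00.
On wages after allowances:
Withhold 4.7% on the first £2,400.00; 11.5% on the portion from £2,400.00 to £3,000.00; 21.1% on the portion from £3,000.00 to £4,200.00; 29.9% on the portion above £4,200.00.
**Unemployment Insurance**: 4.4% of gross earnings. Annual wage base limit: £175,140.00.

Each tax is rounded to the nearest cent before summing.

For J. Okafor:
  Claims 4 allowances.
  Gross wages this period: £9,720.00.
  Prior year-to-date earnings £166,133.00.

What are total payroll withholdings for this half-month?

£2,122.99

Provincial Income Tax: taxable = £9,720.00 − 4×£300.00 = £8,520.00
  £435.00 + 29.9% × (£8,520.00 − £4,200.00) = £435.00 + 29.9% × £4,320.00 = £1,726.68
Unemployment Insurance: cap £175,140.00 − YTD £166,133.00 = £9,007.00 subject; 4.4% × £9,007.00 = £396.31
Total: £1,726.68 + £396.31 = £2,122.99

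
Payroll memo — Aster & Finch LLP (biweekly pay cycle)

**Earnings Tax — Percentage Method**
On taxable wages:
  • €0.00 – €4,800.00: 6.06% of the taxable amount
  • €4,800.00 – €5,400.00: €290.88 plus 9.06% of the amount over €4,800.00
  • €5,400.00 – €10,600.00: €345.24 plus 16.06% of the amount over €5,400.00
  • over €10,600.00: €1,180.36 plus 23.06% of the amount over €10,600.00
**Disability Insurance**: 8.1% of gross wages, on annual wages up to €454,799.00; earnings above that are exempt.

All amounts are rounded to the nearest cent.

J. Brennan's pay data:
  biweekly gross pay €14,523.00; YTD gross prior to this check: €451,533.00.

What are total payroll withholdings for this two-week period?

€2,349.55

Earnings Tax: taxable = €14,523.00
  €1,180.36 + 23.06% × (€14,523.00 − €10,600.00) = €1,180.36 + 23.06% × €3,923.00 = €2,085.00
Disability Insurance: cap €454,799.00 − YTD €451,533.00 = €3,266.00 subject; 8.1% × €3,266.00 = €264.55
Total: €2,085.00 + €264.55 = €2,349.55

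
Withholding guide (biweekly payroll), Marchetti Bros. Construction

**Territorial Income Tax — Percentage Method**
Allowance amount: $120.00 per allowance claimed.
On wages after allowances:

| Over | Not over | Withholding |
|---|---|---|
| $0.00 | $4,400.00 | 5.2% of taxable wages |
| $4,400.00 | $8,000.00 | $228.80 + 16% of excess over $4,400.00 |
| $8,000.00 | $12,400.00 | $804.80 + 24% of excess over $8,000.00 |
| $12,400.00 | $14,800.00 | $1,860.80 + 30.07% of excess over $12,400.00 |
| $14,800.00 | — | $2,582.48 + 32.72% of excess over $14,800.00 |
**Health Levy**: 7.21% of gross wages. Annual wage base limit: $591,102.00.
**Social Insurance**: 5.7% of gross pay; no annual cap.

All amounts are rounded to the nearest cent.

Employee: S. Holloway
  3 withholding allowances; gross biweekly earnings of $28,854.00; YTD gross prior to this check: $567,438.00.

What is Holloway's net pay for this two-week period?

$18,439.99

Territorial Income Tax: taxable = $28,854.00 − 3×$120.00 = $28,494.00
  $2,582.48 + 32.72% × ($28,494.00 − $14,800.00) = $2,582.48 + 32.72% × $13,694.00 = $7,063.16
Health Levy: cap $591,102.00 − YTD $567,438.00 = $23,664.00 subject; 7.21% × $23,664.00 = $1,706.17
Social Insurance: 5.7% × $28,854.00 = $1,644.68
Total withheld: $7,063.16 + $1,706.17 + $1,644.68 = $10,414.01
Net pay: $28,854.00 − $10,414.01 = $18,439.99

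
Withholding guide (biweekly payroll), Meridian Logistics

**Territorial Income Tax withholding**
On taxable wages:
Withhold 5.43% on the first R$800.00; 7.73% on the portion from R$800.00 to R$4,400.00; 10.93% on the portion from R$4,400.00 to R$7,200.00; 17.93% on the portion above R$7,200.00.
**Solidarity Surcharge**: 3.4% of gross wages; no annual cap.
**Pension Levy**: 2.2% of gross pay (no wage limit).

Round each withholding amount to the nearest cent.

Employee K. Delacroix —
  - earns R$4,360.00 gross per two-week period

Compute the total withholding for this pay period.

R$562.79

Territorial Income Tax: taxable = R$4,360.00
  R$43.44 + 7.73% × (R$4,360.00 − R$800.00) = R$43.44 + 7.73% × R$3,560.00 = R$318.63
Solidarity Surcharge: 3.4% × R$4,360.00 = R$148.24
Pension Levy: 2.2% × R$4,360.00 = R$95.92
Total: R$318.63 + R$148.24 + R$95.92 = R$562.79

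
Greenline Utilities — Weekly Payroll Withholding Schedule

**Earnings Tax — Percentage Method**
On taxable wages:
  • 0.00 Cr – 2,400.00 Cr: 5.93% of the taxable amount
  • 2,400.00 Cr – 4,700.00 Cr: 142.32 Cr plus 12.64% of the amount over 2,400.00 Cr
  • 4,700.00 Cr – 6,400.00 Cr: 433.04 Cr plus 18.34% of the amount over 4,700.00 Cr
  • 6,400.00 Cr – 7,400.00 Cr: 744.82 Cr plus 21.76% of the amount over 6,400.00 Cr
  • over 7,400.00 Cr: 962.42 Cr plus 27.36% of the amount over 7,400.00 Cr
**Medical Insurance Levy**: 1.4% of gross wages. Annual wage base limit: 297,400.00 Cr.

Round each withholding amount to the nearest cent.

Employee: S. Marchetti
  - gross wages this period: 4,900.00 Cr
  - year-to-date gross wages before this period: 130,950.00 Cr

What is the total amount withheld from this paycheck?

538.32 Cr

Earnings Tax: taxable = 4,900.00 Cr
  433.04 Cr + 18.34% × (4,900.00 Cr − 4,700.00 Cr) = 433.04 Cr + 18.34% × 200.00 Cr = 469.72 Cr
Medical Insurance Levy: 1.4% × 4,900.00 Cr = 68.60 Cr
Total: 469.72 Cr + 68.60 Cr = 538.32 Cr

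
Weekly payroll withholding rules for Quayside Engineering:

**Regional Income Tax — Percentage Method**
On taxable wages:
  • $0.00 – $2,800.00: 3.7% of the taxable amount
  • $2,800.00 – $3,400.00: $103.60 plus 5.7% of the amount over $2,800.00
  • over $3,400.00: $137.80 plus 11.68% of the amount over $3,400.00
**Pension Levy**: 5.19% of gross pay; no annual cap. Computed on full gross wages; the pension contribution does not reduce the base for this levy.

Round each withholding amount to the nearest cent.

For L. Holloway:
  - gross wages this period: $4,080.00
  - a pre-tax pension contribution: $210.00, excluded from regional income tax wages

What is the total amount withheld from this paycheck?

$404.45

Regional Income Tax: taxable = $4,080.00 − $210.00 = $3,870.00
  $137.80 + 11.68% × ($3,870.00 − $3,400.00) = $137.80 + 11.68% × $470.00 = $192.70
Pension Levy: 5.19% × $4,080.00 = $211.75
Total: $192.70 + $211.75 = $404.45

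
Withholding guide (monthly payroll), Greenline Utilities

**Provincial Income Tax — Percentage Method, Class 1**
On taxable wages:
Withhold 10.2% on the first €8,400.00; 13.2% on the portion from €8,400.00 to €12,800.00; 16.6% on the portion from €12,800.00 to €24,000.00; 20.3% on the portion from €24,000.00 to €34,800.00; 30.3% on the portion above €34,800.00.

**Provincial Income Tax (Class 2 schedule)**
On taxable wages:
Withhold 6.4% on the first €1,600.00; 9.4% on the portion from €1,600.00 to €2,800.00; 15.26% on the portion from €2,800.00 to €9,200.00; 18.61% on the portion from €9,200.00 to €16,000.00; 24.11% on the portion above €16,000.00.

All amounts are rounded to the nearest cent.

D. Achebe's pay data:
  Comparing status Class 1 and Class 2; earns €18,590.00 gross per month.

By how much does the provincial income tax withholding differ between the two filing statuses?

€683.03

Provincial Income Tax (Class 1): taxable = €18,590.00
  €1,437.60 + 16.6% × (€18,590.00 − €12,800.00) = €1,437.60 + 16.6% × €5,790.00 = €2,398.74
Provincial Income Tax (Class 2): taxable = €18,590.00
  €2,457.32 + 24.11% × (€18,590.00 − €16,000.00) = €2,457.32 + 24.11% × €2,590.00 = €3,081.77
Difference: |€2,398.74 − €3,081.77| = €683.03 (higher under Class 2)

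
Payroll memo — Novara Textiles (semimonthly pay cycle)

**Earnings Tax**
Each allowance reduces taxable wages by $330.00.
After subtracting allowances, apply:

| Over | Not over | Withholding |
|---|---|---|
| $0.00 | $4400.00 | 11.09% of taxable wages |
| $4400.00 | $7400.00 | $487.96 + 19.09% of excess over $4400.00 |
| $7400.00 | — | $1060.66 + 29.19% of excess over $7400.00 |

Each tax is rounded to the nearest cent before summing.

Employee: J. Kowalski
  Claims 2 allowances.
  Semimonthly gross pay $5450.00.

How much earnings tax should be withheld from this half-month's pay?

$562.41

Earnings Tax: taxable = $5450.00 − 2×$330.00 = $4790.00
  $487.96 + 19.09% × ($4790.00 − $4400.00) = $487.96 + 19.09% × $390.00 = $562.41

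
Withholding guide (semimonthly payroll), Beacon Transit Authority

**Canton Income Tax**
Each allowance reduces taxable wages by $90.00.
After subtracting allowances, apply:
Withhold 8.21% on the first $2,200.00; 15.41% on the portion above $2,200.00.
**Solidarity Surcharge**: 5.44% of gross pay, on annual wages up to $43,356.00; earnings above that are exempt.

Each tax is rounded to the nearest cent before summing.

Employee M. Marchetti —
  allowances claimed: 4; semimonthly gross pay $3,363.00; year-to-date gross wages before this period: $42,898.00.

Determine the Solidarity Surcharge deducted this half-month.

Solidarity Surcharge: cap $43,356.00 − YTD $42,898.00 = $458.00 subject; 5.44% × $458.00 = $24.92

$24.92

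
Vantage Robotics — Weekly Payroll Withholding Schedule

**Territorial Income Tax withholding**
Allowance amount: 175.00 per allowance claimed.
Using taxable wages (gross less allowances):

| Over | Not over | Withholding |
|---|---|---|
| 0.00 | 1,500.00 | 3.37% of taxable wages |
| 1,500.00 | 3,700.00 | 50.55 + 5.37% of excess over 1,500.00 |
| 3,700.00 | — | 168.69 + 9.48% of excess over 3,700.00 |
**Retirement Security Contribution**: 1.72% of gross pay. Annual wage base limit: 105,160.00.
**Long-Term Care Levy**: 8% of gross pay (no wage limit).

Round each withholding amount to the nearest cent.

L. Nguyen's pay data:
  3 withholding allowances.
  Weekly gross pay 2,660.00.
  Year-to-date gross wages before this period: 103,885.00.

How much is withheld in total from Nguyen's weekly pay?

Territorial Income Tax: taxable = 2,660.00 − 3×175.00 = 2,135.00
  50.55 + 5.37% × (2,135.00 − 1,500.00) = 50.55 + 5.37% × 635.00 = 84.65
Retirement Security Contribution: cap 105,160.00 − YTD 103,885.00 = 1,275.00 subject; 1.72% × 1,275.00 = 21.93
Long-Term Care Levy: 8% × 2,660.00 = 212.80
Total: 84.65 + 21.93 + 212.80 = 319.38

319.38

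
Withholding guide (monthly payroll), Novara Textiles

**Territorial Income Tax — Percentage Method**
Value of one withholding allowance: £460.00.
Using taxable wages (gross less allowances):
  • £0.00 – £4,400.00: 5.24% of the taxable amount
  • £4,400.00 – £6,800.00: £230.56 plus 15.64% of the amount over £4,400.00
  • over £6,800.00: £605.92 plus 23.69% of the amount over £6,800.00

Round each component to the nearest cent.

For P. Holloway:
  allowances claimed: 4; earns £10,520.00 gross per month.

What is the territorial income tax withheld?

Territorial Income Tax: taxable = £10,520.00 − 4×£460.00 = £8,680.00
  £605.92 + 23.69% × (£8,680.00 − £6,800.00) = £605.92 + 23.69% × £1,880.00 = £1,051.29

£1,051.29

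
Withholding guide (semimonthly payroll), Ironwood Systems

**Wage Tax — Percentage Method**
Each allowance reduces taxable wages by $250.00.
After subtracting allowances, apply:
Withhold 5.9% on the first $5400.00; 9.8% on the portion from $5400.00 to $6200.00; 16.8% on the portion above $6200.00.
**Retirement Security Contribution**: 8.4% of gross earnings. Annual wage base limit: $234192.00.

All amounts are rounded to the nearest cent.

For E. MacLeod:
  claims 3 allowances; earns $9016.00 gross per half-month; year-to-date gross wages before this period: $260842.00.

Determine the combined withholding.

$744.09

Wage Tax: taxable = $9016.00 − 3×$250.00 = $8266.00
  $397.00 + 16.8% × ($8266.00 − $6200.00) = $397.00 + 16.8% × $2066.00 = $744.09
Retirement Security Contribution: YTD $260842.00 ≥ cap $234192.00 → $0.00
Total: $744.09 + $0.00 = $744.09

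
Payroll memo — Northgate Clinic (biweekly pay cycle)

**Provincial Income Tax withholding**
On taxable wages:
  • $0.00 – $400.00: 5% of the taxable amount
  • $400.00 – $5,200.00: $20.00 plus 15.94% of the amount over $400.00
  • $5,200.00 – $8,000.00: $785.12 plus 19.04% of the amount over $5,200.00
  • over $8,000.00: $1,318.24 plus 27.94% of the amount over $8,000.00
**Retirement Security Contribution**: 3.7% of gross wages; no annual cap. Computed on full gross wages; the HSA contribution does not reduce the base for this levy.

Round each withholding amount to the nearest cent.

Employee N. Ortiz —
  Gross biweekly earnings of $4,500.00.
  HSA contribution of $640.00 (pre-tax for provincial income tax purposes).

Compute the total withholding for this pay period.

Provincial Income Tax: taxable = $4,500.00 − $640.00 = $3,860.00
  $20.00 + 15.94% × ($3,860.00 − $400.00) = $20.00 + 15.94% × $3,460.00 = $571.52
Retirement Security Contribution: 3.7% × $4,500.00 = $166.50
Total: $571.52 + $166.50 = $738.02

$738.02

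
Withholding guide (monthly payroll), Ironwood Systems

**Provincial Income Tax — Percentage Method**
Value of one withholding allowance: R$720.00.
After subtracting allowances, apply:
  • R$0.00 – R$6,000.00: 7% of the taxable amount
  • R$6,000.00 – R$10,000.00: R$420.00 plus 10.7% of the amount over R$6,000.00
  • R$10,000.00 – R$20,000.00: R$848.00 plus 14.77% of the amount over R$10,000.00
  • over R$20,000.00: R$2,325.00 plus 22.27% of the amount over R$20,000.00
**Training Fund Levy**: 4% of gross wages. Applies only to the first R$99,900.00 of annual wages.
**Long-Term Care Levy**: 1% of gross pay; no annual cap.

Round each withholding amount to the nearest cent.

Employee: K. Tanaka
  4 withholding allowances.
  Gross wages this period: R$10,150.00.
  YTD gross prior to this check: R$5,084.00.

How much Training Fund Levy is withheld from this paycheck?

Training Fund Levy: 4% × R$10,150.00 = R$406.00

R$406.00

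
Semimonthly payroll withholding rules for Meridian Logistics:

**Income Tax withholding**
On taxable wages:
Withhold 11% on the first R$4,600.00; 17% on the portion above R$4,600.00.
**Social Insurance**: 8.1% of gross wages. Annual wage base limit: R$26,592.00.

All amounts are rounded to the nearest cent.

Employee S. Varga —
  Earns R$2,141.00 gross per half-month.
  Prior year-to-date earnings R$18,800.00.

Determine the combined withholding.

R$408.93

Income Tax: taxable = R$2,141.00
  11% × R$2,141.00 = R$235.51
Social Insurance: 8.1% × R$2,141.00 = R$173.42
Total: R$235.51 + R$173.42 = R$408.93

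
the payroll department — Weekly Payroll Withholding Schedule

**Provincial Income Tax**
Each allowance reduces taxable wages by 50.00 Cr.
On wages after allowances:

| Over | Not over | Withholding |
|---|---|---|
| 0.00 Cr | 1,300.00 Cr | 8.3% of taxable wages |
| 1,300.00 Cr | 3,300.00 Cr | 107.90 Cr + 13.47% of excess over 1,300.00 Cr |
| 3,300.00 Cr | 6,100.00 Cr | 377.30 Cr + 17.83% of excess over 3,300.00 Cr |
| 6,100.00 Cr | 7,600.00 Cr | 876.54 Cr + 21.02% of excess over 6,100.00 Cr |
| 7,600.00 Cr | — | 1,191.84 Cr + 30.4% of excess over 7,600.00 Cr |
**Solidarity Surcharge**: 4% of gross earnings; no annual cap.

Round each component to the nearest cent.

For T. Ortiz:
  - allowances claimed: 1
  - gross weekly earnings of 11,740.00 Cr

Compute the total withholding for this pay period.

2,904.80 Cr

Provincial Income Tax: taxable = 11,740.00 Cr − 1×50.00 Cr = 11,690.00 Cr
  1,191.84 Cr + 30.4% × (11,690.00 Cr − 7,600.00 Cr) = 1,191.84 Cr + 30.4% × 4,090.00 Cr = 2,435.20 Cr
Solidarity Surcharge: 4% × 11,740.00 Cr = 469.60 Cr
Total: 2,435.20 Cr + 469.60 Cr = 2,904.80 Cr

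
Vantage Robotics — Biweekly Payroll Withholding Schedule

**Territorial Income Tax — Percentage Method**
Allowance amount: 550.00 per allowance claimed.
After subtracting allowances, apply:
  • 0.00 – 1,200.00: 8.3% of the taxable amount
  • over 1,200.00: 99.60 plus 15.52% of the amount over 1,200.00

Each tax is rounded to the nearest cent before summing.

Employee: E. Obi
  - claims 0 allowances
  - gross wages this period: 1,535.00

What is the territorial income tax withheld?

151.59

Territorial Income Tax: taxable = 1,535.00
  99.60 + 15.52% × (1,535.00 − 1,200.00) = 99.60 + 15.52% × 335.00 = 151.59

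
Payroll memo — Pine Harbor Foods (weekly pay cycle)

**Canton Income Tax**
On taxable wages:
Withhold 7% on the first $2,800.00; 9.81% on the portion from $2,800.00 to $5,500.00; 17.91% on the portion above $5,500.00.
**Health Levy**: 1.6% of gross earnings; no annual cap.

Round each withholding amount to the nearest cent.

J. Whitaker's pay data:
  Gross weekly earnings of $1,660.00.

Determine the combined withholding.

$142.76

Canton Income Tax: taxable = $1,660.00
  7% × $1,660.00 = $116.20
Health Levy: 1.6% × $1,660.00 = $26.56
Total: $116.20 + $26.56 = $142.76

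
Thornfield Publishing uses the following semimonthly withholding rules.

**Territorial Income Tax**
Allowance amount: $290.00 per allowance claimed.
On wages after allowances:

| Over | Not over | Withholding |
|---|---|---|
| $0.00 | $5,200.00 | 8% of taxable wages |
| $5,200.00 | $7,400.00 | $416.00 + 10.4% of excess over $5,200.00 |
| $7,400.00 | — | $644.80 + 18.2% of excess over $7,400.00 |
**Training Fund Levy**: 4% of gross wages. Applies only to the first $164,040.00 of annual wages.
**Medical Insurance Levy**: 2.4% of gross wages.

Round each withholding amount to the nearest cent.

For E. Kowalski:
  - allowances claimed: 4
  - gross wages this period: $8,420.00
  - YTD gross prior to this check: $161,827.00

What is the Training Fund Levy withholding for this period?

$88.52

Training Fund Levy: cap $164,040.00 − YTD $161,827.00 = $2,213.00 subject; 4% × $2,213.00 = $88.52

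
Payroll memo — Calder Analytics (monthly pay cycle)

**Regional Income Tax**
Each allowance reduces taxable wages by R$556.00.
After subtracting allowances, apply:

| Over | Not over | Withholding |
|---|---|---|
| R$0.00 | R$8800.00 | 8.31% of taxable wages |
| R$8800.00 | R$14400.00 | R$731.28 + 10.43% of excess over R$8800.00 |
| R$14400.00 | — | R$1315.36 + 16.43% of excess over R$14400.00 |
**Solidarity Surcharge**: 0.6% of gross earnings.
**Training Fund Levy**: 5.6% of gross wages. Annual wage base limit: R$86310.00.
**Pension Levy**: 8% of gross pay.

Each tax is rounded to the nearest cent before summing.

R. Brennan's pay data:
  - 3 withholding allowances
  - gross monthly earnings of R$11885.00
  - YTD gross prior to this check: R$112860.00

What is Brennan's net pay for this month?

Regional Income Tax: taxable = R$11885.00 − 3×R$556.00 = R$10217.00
  R$731.28 + 10.43% × (R$10217.00 − R$8800.00) = R$731.28 + 10.43% × R$1417.00 = R$879.07
Solidarity Surcharge: 0.6% × R$11885.00 = R$71.31
Training Fund Levy: YTD R$112860.00 ≥ cap R$86310.00 → R$0.00
Pension Levy: 8% × R$11885.00 = R$950.80
Total withheld: R$879.07 + R$71.31 + R$0.00 + R$950.80 = R$1901.18
Net pay: R$11885.00 − R$1901.18 = R$9983.82

R$9983.82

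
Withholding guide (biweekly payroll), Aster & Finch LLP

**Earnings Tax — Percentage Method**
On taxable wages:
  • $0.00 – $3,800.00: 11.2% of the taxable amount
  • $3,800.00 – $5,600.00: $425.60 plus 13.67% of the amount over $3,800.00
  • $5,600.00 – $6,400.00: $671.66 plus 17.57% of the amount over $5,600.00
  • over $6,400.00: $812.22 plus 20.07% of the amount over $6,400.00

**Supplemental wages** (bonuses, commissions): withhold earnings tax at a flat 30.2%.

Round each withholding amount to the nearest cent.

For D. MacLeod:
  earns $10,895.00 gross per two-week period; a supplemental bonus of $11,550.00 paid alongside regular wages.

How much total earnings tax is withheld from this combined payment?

$5,202.47

Earnings Tax: taxable = $10,895.00
  $812.22 + 20.07% × ($10,895.00 − $6,400.00) = $812.22 + 20.07% × $4,495.00 = $1,714.37
Supplemental (30.2% flat on bonus): 30.2% × $11,550.00 = $3,488.10
Total earnings tax: $1,714.37 + $3,488.10 = $5,202.47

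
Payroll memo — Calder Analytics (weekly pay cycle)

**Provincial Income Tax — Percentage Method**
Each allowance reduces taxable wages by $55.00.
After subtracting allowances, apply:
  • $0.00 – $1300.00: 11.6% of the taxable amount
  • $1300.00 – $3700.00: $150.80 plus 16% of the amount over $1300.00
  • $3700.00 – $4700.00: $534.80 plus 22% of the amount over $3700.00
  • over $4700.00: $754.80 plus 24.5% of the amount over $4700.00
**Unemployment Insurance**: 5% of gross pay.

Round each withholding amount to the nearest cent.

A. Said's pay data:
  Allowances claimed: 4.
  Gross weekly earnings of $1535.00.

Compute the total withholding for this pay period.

$229.95

Provincial Income Tax: taxable = $1535.00 − 4×$55.00 = $1315.00
  $150.80 + 16% × ($1315.00 − $1300.00) = $150.80 + 16% × $15.00 = $153.20
Unemployment Insurance: 5% × $1535.00 = $76.75
Total: $153.20 + $76.75 = $229.95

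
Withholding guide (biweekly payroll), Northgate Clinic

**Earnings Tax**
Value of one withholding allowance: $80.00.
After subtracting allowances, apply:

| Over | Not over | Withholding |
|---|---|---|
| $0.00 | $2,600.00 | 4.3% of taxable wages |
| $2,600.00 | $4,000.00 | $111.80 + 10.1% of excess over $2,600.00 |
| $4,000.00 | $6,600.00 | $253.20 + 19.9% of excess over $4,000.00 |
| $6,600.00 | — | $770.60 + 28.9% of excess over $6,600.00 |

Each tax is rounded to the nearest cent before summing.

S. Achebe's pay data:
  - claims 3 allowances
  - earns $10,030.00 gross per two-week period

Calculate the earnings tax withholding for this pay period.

Earnings Tax: taxable = $10,030.00 − 3×$80.00 = $9,790.00
  $770.60 + 28.9% × ($9,790.00 − $6,600.00) = $770.60 + 28.9% × $3,190.00 = $1,692.51

$1,692.51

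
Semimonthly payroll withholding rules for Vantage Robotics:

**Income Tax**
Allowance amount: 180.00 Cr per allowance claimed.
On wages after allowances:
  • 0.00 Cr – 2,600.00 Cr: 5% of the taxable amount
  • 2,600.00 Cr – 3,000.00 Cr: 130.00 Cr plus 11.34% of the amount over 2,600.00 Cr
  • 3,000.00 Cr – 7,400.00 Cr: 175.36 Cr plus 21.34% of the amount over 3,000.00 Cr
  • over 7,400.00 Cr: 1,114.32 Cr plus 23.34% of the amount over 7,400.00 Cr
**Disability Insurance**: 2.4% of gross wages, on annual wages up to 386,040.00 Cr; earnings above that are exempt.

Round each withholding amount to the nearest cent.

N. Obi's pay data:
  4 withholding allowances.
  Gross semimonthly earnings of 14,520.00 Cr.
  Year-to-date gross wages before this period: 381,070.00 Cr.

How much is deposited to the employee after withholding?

11,792.64 Cr

Income Tax: taxable = 14,520.00 Cr − 4×180.00 Cr = 13,800.00 Cr
  1,114.32 Cr + 23.34% × (13,800.00 Cr − 7,400.00 Cr) = 1,114.32 Cr + 23.34% × 6,400.00 Cr = 2,608.08 Cr
Disability Insurance: cap 386,040.00 Cr − YTD 381,070.00 Cr = 4,970.00 Cr subject; 2.4% × 4,970.00 Cr = 119.28 Cr
Total withheld: 2,608.08 Cr + 119.28 Cr = 2,727.36 Cr
Net pay: 14,520.00 Cr − 2,727.36 Cr = 11,792.64 Cr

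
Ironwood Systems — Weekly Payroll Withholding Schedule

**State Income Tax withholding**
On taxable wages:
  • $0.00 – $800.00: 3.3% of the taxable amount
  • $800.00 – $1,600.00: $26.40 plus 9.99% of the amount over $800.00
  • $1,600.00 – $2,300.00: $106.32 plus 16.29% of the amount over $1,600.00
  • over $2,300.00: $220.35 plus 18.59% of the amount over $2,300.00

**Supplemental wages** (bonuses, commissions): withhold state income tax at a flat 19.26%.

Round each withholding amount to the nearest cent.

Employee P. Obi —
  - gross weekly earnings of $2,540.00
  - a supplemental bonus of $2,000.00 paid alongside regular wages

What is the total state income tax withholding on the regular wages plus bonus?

State Income Tax: taxable = $2,540.00
  $220.35 + 18.59% × ($2,540.00 − $2,300.00) = $220.35 + 18.59% × $240.00 = $264.97
Supplemental (19.26% flat on bonus): 19.26% × $2,000.00 = $385.20
Total state income tax: $264.97 + $385.20 = $650.17

$650.17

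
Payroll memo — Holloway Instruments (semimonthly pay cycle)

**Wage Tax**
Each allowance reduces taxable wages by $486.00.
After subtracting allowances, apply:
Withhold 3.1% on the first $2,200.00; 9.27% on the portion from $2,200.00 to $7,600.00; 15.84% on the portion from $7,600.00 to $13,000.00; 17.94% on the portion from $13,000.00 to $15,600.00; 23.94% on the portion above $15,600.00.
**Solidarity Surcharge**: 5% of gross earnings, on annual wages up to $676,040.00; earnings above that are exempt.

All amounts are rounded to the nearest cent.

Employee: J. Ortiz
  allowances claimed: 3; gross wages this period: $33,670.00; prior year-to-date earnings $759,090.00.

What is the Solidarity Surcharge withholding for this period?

Solidarity Surcharge: YTD $759,090.00 ≥ cap $676,040.00 → $0.00

$0.00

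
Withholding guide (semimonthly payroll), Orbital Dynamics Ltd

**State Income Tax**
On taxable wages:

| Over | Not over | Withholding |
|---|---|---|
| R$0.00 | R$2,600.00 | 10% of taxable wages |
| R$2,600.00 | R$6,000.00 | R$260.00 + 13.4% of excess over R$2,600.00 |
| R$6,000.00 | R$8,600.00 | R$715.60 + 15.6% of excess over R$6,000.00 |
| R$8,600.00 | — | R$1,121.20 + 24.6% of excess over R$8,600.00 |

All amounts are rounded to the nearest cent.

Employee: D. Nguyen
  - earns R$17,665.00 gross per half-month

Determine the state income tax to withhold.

R$3,351.19

State Income Tax: taxable = R$17,665.00
  R$1,121.20 + 24.6% × (R$17,665.00 − R$8,600.00) = R$1,121.20 + 24.6% × R$9,065.00 = R$3,351.19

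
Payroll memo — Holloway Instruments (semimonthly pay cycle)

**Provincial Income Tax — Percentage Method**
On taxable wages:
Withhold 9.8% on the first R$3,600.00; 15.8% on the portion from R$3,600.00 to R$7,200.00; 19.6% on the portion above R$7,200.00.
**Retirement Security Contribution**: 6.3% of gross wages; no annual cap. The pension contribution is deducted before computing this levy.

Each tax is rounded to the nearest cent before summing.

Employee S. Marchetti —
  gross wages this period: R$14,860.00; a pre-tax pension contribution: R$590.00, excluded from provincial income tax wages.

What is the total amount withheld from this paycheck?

Provincial Income Tax: taxable = R$14,860.00 − R$590.00 = R$14,270.00
  R$921.60 + 19.6% × (R$14,270.00 − R$7,200.00) = R$921.60 + 19.6% × R$7,070.00 = R$2,307.32
Retirement Security Contribution: 6.3% × R$14,270.00 = R$899.01
Total: R$2,307.32 + R$899.01 = R$3,206.33

R$3,206.33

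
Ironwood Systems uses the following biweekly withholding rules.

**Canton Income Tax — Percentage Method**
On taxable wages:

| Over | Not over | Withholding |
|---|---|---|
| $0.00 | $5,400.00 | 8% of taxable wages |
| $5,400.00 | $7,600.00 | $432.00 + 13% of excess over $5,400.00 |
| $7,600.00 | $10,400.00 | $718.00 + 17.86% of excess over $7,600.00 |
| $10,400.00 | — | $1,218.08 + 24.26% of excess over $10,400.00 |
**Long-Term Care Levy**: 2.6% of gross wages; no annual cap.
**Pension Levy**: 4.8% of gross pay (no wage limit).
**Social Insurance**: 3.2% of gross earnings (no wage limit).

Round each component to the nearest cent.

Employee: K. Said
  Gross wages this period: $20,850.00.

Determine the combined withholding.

$5,963.35

Canton Income Tax: taxable = $20,850.00
  $1,218.08 + 24.26% × ($20,850.00 − $10,400.00) = $1,218.08 + 24.26% × $10,450.00 = $3,753.25
Long-Term Care Levy: 2.6% × $20,850.00 = $542.10
Pension Levy: 4.8% × $20,850.00 = $1,000.80
Social Insurance: 3.2% × $20,850.00 = $667.20
Total: $3,753.25 + $542.10 + $1,000.80 + $667.20 = $5,963.35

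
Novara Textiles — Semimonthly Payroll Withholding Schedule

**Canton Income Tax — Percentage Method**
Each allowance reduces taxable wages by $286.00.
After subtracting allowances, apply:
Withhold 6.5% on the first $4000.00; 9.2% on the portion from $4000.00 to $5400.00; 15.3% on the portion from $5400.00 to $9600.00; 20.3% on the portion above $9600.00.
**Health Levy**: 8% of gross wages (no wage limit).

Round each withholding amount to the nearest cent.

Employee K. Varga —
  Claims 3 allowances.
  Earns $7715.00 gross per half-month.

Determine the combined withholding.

$1228.92

Canton Income Tax: taxable = $7715.00 − 3×$286.00 = $6857.00
  $388.80 + 15.3% × ($6857.00 − $5400.00) = $388.80 + 15.3% × $1457.00 = $611.72
Health Levy: 8% × $7715.00 = $617.20
Total: $611.72 + $617.20 = $1228.92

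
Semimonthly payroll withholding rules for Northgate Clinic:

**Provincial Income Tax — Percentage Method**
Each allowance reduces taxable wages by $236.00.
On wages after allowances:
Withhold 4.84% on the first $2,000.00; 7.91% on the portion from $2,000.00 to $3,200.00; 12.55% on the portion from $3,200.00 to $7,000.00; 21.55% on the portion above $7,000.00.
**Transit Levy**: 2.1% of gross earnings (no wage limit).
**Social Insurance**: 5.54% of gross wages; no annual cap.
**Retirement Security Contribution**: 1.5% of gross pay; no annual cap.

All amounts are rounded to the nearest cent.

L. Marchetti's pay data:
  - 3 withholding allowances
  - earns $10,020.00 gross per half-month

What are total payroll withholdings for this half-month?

Provincial Income Tax: taxable = $10,020.00 − 3×$236.00 = $9,312.00
  $668.62 + 21.55% × ($9,312.00 − $7,000.00) = $668.62 + 21.55% × $2,312.00 = $1,166.86
Transit Levy: 2.1% × $10,020.00 = $210.42
Social Insurance: 5.54% × $10,020.00 = $555.11
Retirement Security Contribution: 1.5% × $10,020.00 = $150.30
Total: $1,166.86 + $210.42 + $555.11 + $150.30 = $2,082.69

$2,082.69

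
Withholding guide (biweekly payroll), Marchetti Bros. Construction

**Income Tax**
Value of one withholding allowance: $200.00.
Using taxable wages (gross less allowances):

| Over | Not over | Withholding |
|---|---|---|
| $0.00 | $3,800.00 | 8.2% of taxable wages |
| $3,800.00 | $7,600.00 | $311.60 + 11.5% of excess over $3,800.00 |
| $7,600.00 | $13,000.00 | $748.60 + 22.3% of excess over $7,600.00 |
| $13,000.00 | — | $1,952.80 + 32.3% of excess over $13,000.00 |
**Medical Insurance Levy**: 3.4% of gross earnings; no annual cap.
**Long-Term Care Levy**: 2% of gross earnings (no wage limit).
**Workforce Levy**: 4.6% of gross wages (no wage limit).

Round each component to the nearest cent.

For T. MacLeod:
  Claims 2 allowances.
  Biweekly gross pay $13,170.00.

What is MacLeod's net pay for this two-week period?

Income Tax: taxable = $13,170.00 − 2×$200.00 = $12,770.00
  $748.60 + 22.3% × ($12,770.00 − $7,600.00) = $748.60 + 22.3% × $5,170.00 = $1,901.51
Medical Insurance Levy: 3.4% × $13,170.00 = $447.78
Long-Term Care Levy: 2% × $13,170.00 = $263.40
Workforce Levy: 4.6% × $13,170.00 = $605.82
Total withheld: $1,901.51 + $447.78 + $263.40 + $605.82 = $3,218.51
Net pay: $13,170.00 − $3,218.51 = $9,951.49

$9,951.49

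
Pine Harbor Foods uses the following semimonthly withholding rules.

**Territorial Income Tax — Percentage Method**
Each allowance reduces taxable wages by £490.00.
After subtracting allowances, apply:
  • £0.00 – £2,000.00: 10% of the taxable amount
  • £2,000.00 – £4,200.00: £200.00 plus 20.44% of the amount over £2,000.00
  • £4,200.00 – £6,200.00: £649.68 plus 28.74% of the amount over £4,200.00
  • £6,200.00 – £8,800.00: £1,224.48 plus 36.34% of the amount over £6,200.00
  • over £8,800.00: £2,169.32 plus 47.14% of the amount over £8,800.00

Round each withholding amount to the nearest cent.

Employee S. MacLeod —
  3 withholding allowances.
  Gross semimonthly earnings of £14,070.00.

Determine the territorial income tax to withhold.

Territorial Income Tax: taxable = £14,070.00 − 3×£490.00 = £12,600.00
  £2,169.32 + 47.14% × (£12,600.00 − £8,800.00) = £2,169.32 + 47.14% × £3,800.00 = £3,960.64

£3,960.64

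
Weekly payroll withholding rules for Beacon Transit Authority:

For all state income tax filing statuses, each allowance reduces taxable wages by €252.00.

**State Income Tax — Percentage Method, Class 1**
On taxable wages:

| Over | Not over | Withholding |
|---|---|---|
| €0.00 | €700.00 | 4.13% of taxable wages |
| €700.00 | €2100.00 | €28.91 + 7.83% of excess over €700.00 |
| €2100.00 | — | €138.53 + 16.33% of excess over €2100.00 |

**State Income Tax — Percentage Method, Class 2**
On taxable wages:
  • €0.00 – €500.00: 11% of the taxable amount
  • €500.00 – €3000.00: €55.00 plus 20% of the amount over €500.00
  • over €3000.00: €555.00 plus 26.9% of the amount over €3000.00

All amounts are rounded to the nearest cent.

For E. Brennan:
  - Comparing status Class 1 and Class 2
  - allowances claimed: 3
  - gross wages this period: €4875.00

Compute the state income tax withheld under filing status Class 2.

€856.01

State Income Tax (Class 2): taxable = €4875.00 − 3×€252.00 = €4119.00
  €555.00 + 26.9% × (€4119.00 − €3000.00) = €555.00 + 26.9% × €1119.00 = €856.01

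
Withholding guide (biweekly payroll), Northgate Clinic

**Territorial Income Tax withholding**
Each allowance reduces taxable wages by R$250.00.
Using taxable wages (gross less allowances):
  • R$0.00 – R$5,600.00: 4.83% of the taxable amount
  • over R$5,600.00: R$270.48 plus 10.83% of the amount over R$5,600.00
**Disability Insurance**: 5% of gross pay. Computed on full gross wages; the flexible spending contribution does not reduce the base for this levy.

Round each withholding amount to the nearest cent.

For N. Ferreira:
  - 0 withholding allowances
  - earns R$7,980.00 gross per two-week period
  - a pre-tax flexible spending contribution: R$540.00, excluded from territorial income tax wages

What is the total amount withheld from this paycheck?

R$868.75

Territorial Income Tax: taxable = R$7,980.00 − R$540.00 = R$7,440.00
  R$270.48 + 10.83% × (R$7,440.00 − R$5,600.00) = R$270.48 + 10.83% × R$1,840.00 = R$469.75
Disability Insurance: 5% × R$7,980.00 = R$399.00
Total: R$469.75 + R$399.00 = R$868.75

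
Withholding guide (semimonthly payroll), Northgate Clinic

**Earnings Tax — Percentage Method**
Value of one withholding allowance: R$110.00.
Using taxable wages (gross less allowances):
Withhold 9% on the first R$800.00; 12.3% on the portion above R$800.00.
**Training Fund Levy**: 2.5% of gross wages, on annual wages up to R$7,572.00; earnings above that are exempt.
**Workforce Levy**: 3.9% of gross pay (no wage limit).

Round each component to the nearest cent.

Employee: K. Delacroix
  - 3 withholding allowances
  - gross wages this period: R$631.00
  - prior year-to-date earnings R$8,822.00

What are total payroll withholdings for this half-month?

Earnings Tax: taxable = R$631.00 − 3×R$110.00 = R$301.00
  9% × R$301.00 = R$27.09
Training Fund Levy: YTD R$8,822.00 ≥ cap R$7,572.00 → R$0.00
Workforce Levy: 3.9% × R$631.00 = R$24.61
Total: R$27.09 + R$0.00 + R$24.61 = R$51.70

R$51.70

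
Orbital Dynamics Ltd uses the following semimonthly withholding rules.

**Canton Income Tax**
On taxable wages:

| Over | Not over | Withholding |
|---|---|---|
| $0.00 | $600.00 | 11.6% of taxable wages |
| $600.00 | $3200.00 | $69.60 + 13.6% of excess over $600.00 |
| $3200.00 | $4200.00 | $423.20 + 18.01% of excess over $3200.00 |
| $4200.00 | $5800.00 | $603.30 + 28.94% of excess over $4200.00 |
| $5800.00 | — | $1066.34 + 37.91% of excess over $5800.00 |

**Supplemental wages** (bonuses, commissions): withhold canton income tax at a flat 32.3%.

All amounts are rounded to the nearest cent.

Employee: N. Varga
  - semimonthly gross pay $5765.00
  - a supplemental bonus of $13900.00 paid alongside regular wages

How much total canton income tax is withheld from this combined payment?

$5545.91

Canton Income Tax: taxable = $5765.00
  $603.30 + 28.94% × ($5765.00 − $4200.00) = $603.30 + 28.94% × $1565.00 = $1056.21
Supplemental (32.3% flat on bonus): 32.3% × $13900.00 = $4489.70
Total canton income tax: $1056.21 + $4489.70 = $5545.91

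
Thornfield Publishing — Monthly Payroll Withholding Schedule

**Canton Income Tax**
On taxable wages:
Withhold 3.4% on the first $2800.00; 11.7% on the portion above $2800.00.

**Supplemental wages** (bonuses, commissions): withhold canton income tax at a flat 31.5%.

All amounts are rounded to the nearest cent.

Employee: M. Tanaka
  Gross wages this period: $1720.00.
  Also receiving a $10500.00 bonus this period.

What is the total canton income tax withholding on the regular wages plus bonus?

$3365.98

Canton Income Tax: taxable = $1720.00
  3.4% × $1720.00 = $58.48
Supplemental (31.5% flat on bonus): 31.5% × $10500.00 = $3307.50
Total canton income tax: $58.48 + $3307.50 = $3365.98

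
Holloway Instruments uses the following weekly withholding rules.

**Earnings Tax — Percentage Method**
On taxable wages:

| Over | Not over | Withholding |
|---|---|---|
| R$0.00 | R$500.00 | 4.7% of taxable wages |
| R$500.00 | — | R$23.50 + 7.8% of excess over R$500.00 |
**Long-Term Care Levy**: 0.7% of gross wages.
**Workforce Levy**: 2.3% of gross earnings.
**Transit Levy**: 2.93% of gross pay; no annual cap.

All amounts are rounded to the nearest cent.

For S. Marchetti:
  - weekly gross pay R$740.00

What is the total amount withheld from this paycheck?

Earnings Tax: taxable = R$740.00
  R$23.50 + 7.8% × (R$740.00 − R$500.00) = R$23.50 + 7.8% × R$240.00 = R$42.22
Long-Term Care Levy: 0.7% × R$740.00 = R$5.18
Workforce Levy: 2.3% × R$740.00 = R$17.02
Transit Levy: 2.93% × R$740.00 = R$21.68
Total: R$42.22 + R$5.18 + R$17.02 + R$21.68 = R$86.10

R$86.10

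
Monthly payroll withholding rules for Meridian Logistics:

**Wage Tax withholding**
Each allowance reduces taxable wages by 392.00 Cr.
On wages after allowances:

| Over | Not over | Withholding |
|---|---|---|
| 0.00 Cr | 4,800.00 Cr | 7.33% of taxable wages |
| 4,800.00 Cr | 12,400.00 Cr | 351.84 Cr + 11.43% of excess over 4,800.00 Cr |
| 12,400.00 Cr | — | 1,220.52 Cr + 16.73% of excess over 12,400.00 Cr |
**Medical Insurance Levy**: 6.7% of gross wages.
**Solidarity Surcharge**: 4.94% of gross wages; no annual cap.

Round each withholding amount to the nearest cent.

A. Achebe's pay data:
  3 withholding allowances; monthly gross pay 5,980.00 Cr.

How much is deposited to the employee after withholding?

4,931.63 Cr

Wage Tax: taxable = 5,980.00 Cr − 3×392.00 Cr = 4,804.00 Cr
  351.84 Cr + 11.43% × (4,804.00 Cr − 4,800.00 Cr) = 351.84 Cr + 11.43% × 4.00 Cr = 352.30 Cr
Medical Insurance Levy: 6.7% × 5,980.00 Cr = 400.66 Cr
Solidarity Surcharge: 4.94% × 5,980.00 Cr = 295.41 Cr
Total withheld: 352.30 Cr + 400.66 Cr + 295.41 Cr = 1,048.37 Cr
Net pay: 5,980.00 Cr − 1,048.37 Cr = 4,931.63 Cr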